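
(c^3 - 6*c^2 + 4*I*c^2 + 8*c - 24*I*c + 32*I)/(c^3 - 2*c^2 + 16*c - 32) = (c - 4)/(c - 4*I)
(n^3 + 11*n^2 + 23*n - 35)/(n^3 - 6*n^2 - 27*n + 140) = (n^2 + 6*n - 7)/(n^2 - 11*n + 28)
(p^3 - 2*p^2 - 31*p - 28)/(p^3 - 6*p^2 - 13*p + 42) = (p^2 + 5*p + 4)/(p^2 + p - 6)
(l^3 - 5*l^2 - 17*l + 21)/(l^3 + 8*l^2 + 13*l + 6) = (l^3 - 5*l^2 - 17*l + 21)/(l^3 + 8*l^2 + 13*l + 6)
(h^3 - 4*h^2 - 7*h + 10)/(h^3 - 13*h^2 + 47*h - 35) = (h + 2)/(h - 7)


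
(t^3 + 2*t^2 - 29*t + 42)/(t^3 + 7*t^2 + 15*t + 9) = (t^3 + 2*t^2 - 29*t + 42)/(t^3 + 7*t^2 + 15*t + 9)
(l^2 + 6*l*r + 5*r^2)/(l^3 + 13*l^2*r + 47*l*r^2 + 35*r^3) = 1/(l + 7*r)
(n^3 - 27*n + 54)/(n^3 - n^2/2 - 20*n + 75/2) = 2*(n^2 + 3*n - 18)/(2*n^2 + 5*n - 25)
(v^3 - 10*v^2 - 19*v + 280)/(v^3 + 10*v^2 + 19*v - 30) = (v^2 - 15*v + 56)/(v^2 + 5*v - 6)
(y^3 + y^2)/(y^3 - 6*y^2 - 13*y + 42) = y^2*(y + 1)/(y^3 - 6*y^2 - 13*y + 42)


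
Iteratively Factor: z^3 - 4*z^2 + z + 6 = (z + 1)*(z^2 - 5*z + 6) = (z - 3)*(z + 1)*(z - 2)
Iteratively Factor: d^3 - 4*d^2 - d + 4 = (d + 1)*(d^2 - 5*d + 4) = (d - 1)*(d + 1)*(d - 4)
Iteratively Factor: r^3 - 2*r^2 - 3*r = (r)*(r^2 - 2*r - 3) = r*(r - 3)*(r + 1)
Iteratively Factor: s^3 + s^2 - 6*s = (s + 3)*(s^2 - 2*s) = (s - 2)*(s + 3)*(s)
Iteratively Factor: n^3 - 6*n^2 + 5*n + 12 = (n - 3)*(n^2 - 3*n - 4) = (n - 3)*(n + 1)*(n - 4)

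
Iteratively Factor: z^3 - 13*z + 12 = (z - 3)*(z^2 + 3*z - 4) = (z - 3)*(z - 1)*(z + 4)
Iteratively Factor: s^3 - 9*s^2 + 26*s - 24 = (s - 3)*(s^2 - 6*s + 8) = (s - 4)*(s - 3)*(s - 2)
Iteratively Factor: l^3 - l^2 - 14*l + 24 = (l + 4)*(l^2 - 5*l + 6) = (l - 2)*(l + 4)*(l - 3)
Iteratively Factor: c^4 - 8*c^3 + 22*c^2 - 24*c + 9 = (c - 1)*(c^3 - 7*c^2 + 15*c - 9) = (c - 3)*(c - 1)*(c^2 - 4*c + 3) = (c - 3)^2*(c - 1)*(c - 1)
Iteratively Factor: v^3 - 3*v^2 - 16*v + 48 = (v - 3)*(v^2 - 16) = (v - 3)*(v + 4)*(v - 4)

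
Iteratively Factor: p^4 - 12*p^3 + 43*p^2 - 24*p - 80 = (p - 4)*(p^3 - 8*p^2 + 11*p + 20) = (p - 4)^2*(p^2 - 4*p - 5) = (p - 5)*(p - 4)^2*(p + 1)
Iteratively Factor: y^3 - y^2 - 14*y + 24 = (y - 3)*(y^2 + 2*y - 8) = (y - 3)*(y - 2)*(y + 4)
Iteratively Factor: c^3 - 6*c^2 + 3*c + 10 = (c - 2)*(c^2 - 4*c - 5) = (c - 5)*(c - 2)*(c + 1)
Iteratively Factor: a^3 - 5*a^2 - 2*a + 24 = (a + 2)*(a^2 - 7*a + 12) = (a - 3)*(a + 2)*(a - 4)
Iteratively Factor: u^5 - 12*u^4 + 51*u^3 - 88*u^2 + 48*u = (u - 1)*(u^4 - 11*u^3 + 40*u^2 - 48*u) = (u - 4)*(u - 1)*(u^3 - 7*u^2 + 12*u) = (u - 4)^2*(u - 1)*(u^2 - 3*u) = (u - 4)^2*(u - 3)*(u - 1)*(u)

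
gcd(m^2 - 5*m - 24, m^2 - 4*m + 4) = 1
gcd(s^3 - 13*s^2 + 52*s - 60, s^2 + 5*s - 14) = s - 2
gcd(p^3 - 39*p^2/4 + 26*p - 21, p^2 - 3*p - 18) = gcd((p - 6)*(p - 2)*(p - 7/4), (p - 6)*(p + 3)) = p - 6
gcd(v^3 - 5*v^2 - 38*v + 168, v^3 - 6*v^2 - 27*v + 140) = v^2 - 11*v + 28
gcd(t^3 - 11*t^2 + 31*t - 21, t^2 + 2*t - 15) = t - 3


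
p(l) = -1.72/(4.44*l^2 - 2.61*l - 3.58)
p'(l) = -1.72*(2.61 - 8.88*l)/(4.44*l^2 - 2.61*l - 3.58)^2 = (15.2736*l - 4.4892)/(-4.44*l^2 + 2.61*l + 3.58)^2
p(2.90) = -0.07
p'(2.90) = 0.06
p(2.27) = -0.13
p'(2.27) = 0.17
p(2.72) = -0.08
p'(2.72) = 0.08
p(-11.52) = -0.00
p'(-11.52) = -0.00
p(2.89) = -0.07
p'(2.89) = 0.06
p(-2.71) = -0.05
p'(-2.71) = -0.04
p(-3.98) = -0.02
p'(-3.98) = -0.01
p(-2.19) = -0.07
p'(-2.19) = -0.07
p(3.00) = -0.06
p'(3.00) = 0.05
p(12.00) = -0.00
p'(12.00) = 0.00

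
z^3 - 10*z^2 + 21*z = z*(z - 7)*(z - 3)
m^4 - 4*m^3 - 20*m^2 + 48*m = m*(m - 6)*(m - 2)*(m + 4)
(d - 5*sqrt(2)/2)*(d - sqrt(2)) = d^2 - 7*sqrt(2)*d/2 + 5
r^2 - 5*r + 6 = (r - 3)*(r - 2)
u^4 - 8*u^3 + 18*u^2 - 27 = (u - 3)^3*(u + 1)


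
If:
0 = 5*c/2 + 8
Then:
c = -16/5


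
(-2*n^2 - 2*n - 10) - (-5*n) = -2*n^2 + 3*n - 10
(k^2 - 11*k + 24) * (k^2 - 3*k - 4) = k^4 - 14*k^3 + 53*k^2 - 28*k - 96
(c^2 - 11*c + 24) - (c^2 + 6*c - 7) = 31 - 17*c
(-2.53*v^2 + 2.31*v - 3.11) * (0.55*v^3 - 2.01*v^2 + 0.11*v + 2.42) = -1.3915*v^5 + 6.3558*v^4 - 6.6319*v^3 + 0.3826*v^2 + 5.2481*v - 7.5262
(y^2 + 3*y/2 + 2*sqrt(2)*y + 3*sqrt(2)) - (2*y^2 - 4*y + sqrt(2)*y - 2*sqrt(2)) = -y^2 + sqrt(2)*y + 11*y/2 + 5*sqrt(2)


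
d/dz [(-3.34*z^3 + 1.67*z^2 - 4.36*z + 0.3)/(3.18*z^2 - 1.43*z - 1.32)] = (-10.6212*z^4 + 9.5524*z^3 + 24.7031*z^2 - 6.3168*z + 6.1842)/(10.1124*z^4 - 9.0948*z^3 - 6.3503*z^2 + 3.7752*z + 1.7424)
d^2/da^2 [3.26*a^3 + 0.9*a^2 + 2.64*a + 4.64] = 19.56*a + 1.8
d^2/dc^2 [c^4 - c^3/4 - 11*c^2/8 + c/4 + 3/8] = 12*c^2 - 3*c/2 - 11/4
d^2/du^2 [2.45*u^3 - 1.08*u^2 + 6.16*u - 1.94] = 14.7*u - 2.16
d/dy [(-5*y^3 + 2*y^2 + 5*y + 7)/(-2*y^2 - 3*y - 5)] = (10*y^4 + 30*y^3 + 79*y^2 + 8*y - 4)/(4*y^4 + 12*y^3 + 29*y^2 + 30*y + 25)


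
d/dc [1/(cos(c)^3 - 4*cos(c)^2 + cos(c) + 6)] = (3*cos(c)^2 - 8*cos(c) + 1)*sin(c)/(cos(c)^3 - 4*cos(c)^2 + cos(c) + 6)^2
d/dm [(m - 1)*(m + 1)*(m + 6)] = 3*m^2 + 12*m - 1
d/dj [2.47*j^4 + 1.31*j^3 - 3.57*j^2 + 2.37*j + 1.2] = 9.88*j^3 + 3.93*j^2 - 7.14*j + 2.37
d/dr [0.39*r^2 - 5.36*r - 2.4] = 0.78*r - 5.36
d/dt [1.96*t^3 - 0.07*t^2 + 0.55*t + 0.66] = 5.88*t^2 - 0.14*t + 0.55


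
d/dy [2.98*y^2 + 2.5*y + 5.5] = 5.96*y + 2.5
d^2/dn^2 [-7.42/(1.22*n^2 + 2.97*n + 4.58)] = (22.087856*n^2 + 53.771256*n - 7.42*(2.44*n + 2.97)*(4.88*n + 5.94) + 82.919984)/(1.22*n^2 + 2.97*n + 4.58)^3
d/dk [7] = 0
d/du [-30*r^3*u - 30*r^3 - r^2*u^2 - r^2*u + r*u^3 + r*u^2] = r*(-30*r^2 - 2*r*u - r + 3*u^2 + 2*u)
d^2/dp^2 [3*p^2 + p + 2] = 6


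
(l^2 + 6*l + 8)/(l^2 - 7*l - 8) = (l^2 + 6*l + 8)/(l^2 - 7*l - 8)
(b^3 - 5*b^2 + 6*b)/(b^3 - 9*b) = (b - 2)/(b + 3)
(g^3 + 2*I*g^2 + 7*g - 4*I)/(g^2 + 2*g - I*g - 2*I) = (g^2 + 3*I*g + 4)/(g + 2)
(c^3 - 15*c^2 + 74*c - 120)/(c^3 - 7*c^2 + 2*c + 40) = (c - 6)/(c + 2)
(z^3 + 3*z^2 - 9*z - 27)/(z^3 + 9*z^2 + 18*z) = (z^2 - 9)/(z*(z + 6))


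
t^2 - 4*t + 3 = (t - 3)*(t - 1)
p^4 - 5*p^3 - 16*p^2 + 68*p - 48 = (p - 6)*(p - 2)*(p - 1)*(p + 4)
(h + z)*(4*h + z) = 4*h^2 + 5*h*z + z^2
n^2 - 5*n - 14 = (n - 7)*(n + 2)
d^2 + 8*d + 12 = (d + 2)*(d + 6)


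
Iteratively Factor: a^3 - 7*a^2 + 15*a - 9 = (a - 3)*(a^2 - 4*a + 3) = (a - 3)^2*(a - 1)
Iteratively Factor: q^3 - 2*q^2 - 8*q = (q)*(q^2 - 2*q - 8) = q*(q - 4)*(q + 2)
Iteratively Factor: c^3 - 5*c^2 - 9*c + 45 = (c - 3)*(c^2 - 2*c - 15) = (c - 5)*(c - 3)*(c + 3)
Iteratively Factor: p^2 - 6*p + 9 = (p - 3)*(p - 3)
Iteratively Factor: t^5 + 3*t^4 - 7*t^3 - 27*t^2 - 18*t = (t - 3)*(t^4 + 6*t^3 + 11*t^2 + 6*t) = t*(t - 3)*(t^3 + 6*t^2 + 11*t + 6) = t*(t - 3)*(t + 3)*(t^2 + 3*t + 2) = t*(t - 3)*(t + 1)*(t + 3)*(t + 2)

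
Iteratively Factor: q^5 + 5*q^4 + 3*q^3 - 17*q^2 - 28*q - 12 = (q + 1)*(q^4 + 4*q^3 - q^2 - 16*q - 12) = (q - 2)*(q + 1)*(q^3 + 6*q^2 + 11*q + 6) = (q - 2)*(q + 1)*(q + 2)*(q^2 + 4*q + 3) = (q - 2)*(q + 1)*(q + 2)*(q + 3)*(q + 1)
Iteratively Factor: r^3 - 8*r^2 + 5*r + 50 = (r - 5)*(r^2 - 3*r - 10) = (r - 5)*(r + 2)*(r - 5)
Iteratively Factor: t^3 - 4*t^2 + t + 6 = (t - 3)*(t^2 - t - 2) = (t - 3)*(t + 1)*(t - 2)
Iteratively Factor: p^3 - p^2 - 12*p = (p - 4)*(p^2 + 3*p) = p*(p - 4)*(p + 3)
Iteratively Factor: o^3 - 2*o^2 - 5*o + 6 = (o - 3)*(o^2 + o - 2) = (o - 3)*(o - 1)*(o + 2)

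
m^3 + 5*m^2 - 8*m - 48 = (m - 3)*(m + 4)^2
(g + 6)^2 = g^2 + 12*g + 36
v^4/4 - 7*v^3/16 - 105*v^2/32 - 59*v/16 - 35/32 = (v/4 + 1/4)*(v - 5)*(v + 1/2)*(v + 7/4)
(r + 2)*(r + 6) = r^2 + 8*r + 12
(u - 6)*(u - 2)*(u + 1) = u^3 - 7*u^2 + 4*u + 12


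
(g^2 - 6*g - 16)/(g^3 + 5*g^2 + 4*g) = (g^2 - 6*g - 16)/(g*(g^2 + 5*g + 4))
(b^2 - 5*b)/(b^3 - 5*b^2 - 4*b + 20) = b/(b^2 - 4)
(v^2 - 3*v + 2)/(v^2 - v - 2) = (v - 1)/(v + 1)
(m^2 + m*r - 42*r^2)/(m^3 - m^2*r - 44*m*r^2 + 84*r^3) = 1/(m - 2*r)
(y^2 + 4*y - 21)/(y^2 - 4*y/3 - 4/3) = 3*(-y^2 - 4*y + 21)/(-3*y^2 + 4*y + 4)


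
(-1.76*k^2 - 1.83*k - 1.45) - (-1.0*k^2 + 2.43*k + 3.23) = -0.76*k^2 - 4.26*k - 4.68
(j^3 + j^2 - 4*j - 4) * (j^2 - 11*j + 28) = j^5 - 10*j^4 + 13*j^3 + 68*j^2 - 68*j - 112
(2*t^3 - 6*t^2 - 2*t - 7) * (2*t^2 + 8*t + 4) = 4*t^5 + 4*t^4 - 44*t^3 - 54*t^2 - 64*t - 28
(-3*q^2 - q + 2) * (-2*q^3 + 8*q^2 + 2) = 6*q^5 - 22*q^4 - 12*q^3 + 10*q^2 - 2*q + 4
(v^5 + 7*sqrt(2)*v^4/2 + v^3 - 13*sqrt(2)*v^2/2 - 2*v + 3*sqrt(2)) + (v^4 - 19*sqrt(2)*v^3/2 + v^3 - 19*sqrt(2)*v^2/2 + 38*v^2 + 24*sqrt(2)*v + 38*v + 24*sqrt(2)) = v^5 + v^4 + 7*sqrt(2)*v^4/2 - 19*sqrt(2)*v^3/2 + 2*v^3 - 16*sqrt(2)*v^2 + 38*v^2 + 24*sqrt(2)*v + 36*v + 27*sqrt(2)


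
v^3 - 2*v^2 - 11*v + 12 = (v - 4)*(v - 1)*(v + 3)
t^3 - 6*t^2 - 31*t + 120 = (t - 8)*(t - 3)*(t + 5)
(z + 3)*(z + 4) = z^2 + 7*z + 12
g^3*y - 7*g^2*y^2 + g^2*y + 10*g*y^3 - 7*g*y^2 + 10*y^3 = (g - 5*y)*(g - 2*y)*(g*y + y)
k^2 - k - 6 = (k - 3)*(k + 2)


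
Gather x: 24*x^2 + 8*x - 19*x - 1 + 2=24*x^2 - 11*x + 1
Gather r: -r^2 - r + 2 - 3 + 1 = -r^2 - r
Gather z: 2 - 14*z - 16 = -14*z - 14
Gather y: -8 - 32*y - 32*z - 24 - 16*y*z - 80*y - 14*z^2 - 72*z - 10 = y*(-16*z - 112) - 14*z^2 - 104*z - 42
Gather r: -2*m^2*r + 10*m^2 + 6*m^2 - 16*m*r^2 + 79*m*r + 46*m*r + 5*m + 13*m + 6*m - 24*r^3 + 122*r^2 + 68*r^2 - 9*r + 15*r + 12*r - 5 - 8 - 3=16*m^2 + 24*m - 24*r^3 + r^2*(190 - 16*m) + r*(-2*m^2 + 125*m + 18) - 16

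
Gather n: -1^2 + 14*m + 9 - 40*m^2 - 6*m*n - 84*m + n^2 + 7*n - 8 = -40*m^2 - 70*m + n^2 + n*(7 - 6*m)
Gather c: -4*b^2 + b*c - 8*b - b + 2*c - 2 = -4*b^2 - 9*b + c*(b + 2) - 2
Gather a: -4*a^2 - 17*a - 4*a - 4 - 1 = -4*a^2 - 21*a - 5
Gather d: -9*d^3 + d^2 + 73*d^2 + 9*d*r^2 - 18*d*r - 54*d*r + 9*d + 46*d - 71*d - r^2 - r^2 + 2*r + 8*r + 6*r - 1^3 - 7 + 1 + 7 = -9*d^3 + 74*d^2 + d*(9*r^2 - 72*r - 16) - 2*r^2 + 16*r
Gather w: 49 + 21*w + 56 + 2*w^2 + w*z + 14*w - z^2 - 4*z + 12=2*w^2 + w*(z + 35) - z^2 - 4*z + 117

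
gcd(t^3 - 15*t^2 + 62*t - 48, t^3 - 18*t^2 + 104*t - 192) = t^2 - 14*t + 48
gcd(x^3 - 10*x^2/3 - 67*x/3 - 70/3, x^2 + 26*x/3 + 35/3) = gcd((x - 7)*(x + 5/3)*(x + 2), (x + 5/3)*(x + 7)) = x + 5/3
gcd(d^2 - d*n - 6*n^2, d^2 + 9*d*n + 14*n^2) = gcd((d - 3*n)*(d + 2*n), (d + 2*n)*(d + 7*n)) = d + 2*n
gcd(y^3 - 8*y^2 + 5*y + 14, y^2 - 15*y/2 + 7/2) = y - 7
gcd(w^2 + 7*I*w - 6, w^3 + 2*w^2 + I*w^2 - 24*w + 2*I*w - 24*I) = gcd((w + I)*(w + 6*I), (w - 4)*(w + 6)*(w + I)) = w + I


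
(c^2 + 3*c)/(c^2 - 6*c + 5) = c*(c + 3)/(c^2 - 6*c + 5)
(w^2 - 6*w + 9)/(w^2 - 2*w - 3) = (w - 3)/(w + 1)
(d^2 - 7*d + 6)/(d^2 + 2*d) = (d^2 - 7*d + 6)/(d*(d + 2))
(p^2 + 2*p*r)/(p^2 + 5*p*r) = (p + 2*r)/(p + 5*r)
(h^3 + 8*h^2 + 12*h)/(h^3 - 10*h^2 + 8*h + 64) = h*(h + 6)/(h^2 - 12*h + 32)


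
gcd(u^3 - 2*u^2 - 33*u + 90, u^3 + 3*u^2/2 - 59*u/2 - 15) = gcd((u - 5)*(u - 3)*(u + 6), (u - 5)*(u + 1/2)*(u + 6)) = u^2 + u - 30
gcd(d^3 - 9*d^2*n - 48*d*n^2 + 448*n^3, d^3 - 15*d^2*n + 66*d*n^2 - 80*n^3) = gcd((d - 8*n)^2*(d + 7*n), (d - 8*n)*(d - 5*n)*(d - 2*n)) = d - 8*n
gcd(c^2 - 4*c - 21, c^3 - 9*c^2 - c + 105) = c^2 - 4*c - 21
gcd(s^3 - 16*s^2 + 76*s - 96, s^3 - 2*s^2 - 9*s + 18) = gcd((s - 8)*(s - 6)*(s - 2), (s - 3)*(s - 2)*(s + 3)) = s - 2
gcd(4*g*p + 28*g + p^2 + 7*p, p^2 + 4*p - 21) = p + 7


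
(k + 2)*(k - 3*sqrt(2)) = k^2 - 3*sqrt(2)*k + 2*k - 6*sqrt(2)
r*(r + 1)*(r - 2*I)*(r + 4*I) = r^4 + r^3 + 2*I*r^3 + 8*r^2 + 2*I*r^2 + 8*r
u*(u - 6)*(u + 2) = u^3 - 4*u^2 - 12*u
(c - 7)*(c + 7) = c^2 - 49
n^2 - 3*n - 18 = (n - 6)*(n + 3)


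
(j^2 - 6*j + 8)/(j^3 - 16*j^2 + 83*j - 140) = (j - 2)/(j^2 - 12*j + 35)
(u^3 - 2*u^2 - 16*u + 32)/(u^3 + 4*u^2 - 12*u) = (u^2 - 16)/(u*(u + 6))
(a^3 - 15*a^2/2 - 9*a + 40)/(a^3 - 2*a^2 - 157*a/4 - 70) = 2*(a - 2)/(2*a + 7)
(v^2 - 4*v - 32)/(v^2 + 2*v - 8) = (v - 8)/(v - 2)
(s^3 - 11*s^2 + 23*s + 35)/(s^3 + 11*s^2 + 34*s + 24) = (s^2 - 12*s + 35)/(s^2 + 10*s + 24)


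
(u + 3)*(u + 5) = u^2 + 8*u + 15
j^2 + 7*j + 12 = (j + 3)*(j + 4)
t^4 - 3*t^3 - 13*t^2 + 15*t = t*(t - 5)*(t - 1)*(t + 3)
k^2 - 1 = (k - 1)*(k + 1)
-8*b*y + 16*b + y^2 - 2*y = (-8*b + y)*(y - 2)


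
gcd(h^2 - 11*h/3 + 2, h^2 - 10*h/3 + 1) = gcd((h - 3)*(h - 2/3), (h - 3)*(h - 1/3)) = h - 3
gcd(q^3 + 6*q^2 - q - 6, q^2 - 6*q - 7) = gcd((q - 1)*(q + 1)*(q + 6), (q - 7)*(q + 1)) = q + 1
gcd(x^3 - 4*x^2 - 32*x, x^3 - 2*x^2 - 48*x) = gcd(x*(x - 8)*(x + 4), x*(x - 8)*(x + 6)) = x^2 - 8*x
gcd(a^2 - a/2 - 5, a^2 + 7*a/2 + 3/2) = 1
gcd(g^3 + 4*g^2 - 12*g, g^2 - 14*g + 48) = 1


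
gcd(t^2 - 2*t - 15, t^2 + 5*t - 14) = 1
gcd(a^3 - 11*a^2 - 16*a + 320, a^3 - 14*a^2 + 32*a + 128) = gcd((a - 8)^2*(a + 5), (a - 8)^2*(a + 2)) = a^2 - 16*a + 64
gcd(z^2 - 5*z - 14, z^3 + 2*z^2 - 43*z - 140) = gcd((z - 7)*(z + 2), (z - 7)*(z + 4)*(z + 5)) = z - 7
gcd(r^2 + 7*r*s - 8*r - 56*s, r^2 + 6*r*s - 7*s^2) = r + 7*s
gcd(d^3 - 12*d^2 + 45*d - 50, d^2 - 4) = d - 2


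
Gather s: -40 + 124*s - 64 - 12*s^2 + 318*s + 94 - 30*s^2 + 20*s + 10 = -42*s^2 + 462*s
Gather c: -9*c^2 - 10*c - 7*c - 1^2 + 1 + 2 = -9*c^2 - 17*c + 2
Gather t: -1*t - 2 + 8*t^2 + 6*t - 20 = 8*t^2 + 5*t - 22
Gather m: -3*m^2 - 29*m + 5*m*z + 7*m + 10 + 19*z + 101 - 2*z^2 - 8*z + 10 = -3*m^2 + m*(5*z - 22) - 2*z^2 + 11*z + 121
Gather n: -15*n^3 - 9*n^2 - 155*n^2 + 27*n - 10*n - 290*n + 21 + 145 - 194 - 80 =-15*n^3 - 164*n^2 - 273*n - 108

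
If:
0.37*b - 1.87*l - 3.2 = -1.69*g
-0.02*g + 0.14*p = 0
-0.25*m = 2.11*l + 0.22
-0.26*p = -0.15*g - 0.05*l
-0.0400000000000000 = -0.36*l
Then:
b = 9.44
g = -0.05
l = 0.11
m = -1.82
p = -0.01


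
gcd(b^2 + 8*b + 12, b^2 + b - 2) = b + 2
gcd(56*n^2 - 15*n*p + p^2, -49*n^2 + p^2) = -7*n + p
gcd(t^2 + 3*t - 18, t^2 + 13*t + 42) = t + 6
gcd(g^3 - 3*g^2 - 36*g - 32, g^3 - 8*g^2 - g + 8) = g^2 - 7*g - 8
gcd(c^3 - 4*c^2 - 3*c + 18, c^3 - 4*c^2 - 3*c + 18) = c^3 - 4*c^2 - 3*c + 18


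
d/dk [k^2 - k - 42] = 2*k - 1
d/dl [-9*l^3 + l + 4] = 1 - 27*l^2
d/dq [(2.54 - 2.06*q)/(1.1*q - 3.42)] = (4.67632*q - 14.539104)/(1.1*q - 3.42)^3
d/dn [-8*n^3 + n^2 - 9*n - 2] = -24*n^2 + 2*n - 9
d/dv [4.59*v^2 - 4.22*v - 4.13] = 9.18*v - 4.22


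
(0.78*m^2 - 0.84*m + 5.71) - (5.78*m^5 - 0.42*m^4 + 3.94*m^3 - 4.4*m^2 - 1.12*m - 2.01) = -5.78*m^5 + 0.42*m^4 - 3.94*m^3 + 5.18*m^2 + 0.28*m + 7.72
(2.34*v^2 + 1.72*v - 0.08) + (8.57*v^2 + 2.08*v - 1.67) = 10.91*v^2 + 3.8*v - 1.75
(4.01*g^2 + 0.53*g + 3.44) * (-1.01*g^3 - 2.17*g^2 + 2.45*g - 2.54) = -4.0501*g^5 - 9.237*g^4 + 5.2*g^3 - 16.3517*g^2 + 7.0818*g - 8.7376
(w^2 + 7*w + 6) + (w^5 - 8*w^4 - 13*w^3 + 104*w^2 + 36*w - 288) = w^5 - 8*w^4 - 13*w^3 + 105*w^2 + 43*w - 282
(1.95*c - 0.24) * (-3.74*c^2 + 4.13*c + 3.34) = -7.293*c^3 + 8.9511*c^2 + 5.5218*c - 0.8016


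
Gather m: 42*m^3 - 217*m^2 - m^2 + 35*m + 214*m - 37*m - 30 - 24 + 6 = 42*m^3 - 218*m^2 + 212*m - 48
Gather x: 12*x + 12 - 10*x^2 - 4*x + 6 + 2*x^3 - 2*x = 2*x^3 - 10*x^2 + 6*x + 18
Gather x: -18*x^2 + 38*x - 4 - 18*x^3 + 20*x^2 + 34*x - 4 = -18*x^3 + 2*x^2 + 72*x - 8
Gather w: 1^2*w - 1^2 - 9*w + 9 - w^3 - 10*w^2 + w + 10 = -w^3 - 10*w^2 - 7*w + 18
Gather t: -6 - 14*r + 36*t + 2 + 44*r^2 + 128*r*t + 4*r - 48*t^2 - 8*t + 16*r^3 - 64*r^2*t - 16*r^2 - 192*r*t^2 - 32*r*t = 16*r^3 + 28*r^2 - 10*r + t^2*(-192*r - 48) + t*(-64*r^2 + 96*r + 28) - 4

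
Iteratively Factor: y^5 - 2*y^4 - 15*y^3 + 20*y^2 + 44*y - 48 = (y + 3)*(y^4 - 5*y^3 + 20*y - 16) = (y + 2)*(y + 3)*(y^3 - 7*y^2 + 14*y - 8) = (y - 2)*(y + 2)*(y + 3)*(y^2 - 5*y + 4) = (y - 2)*(y - 1)*(y + 2)*(y + 3)*(y - 4)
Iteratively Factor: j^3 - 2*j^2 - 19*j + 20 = (j - 1)*(j^2 - j - 20) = (j - 5)*(j - 1)*(j + 4)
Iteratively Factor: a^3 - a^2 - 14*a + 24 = (a - 3)*(a^2 + 2*a - 8) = (a - 3)*(a - 2)*(a + 4)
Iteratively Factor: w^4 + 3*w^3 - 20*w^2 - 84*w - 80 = (w + 2)*(w^3 + w^2 - 22*w - 40) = (w + 2)*(w + 4)*(w^2 - 3*w - 10) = (w - 5)*(w + 2)*(w + 4)*(w + 2)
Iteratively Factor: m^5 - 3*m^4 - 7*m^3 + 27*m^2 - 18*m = (m - 3)*(m^4 - 7*m^2 + 6*m) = (m - 3)*(m + 3)*(m^3 - 3*m^2 + 2*m) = m*(m - 3)*(m + 3)*(m^2 - 3*m + 2) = m*(m - 3)*(m - 1)*(m + 3)*(m - 2)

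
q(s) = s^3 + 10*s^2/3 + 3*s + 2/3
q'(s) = 3*s^2 + 20*s/3 + 3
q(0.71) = 4.83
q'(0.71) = 9.25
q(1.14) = 9.90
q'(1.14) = 14.50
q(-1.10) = 0.07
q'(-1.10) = -0.70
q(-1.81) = 0.23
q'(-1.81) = 0.76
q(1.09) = 9.19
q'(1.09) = 13.83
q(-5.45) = -78.55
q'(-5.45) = 55.77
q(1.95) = 26.61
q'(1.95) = 27.41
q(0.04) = 0.79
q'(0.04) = 3.27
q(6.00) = 354.67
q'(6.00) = 151.00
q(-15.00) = -2669.33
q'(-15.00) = 578.00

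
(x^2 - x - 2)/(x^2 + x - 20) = (x^2 - x - 2)/(x^2 + x - 20)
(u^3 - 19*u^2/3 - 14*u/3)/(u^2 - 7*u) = u + 2/3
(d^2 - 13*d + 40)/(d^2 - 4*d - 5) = (d - 8)/(d + 1)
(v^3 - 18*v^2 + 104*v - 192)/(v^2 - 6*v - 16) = (v^2 - 10*v + 24)/(v + 2)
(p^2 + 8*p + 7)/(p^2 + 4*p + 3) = (p + 7)/(p + 3)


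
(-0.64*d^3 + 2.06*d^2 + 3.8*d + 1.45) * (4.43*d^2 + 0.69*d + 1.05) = -2.8352*d^5 + 8.6842*d^4 + 17.5834*d^3 + 11.2085*d^2 + 4.9905*d + 1.5225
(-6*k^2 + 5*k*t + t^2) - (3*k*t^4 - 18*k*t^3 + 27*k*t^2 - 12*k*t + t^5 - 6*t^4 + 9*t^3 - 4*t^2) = -6*k^2 - 3*k*t^4 + 18*k*t^3 - 27*k*t^2 + 17*k*t - t^5 + 6*t^4 - 9*t^3 + 5*t^2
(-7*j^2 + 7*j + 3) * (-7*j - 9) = 49*j^3 + 14*j^2 - 84*j - 27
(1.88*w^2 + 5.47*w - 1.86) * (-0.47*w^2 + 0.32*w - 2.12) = -0.8836*w^4 - 1.9693*w^3 - 1.361*w^2 - 12.1916*w + 3.9432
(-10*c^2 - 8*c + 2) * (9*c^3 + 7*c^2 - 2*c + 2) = -90*c^5 - 142*c^4 - 18*c^3 + 10*c^2 - 20*c + 4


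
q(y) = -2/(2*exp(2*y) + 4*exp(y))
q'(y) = -2*(-4*exp(2*y) - 4*exp(y))/(2*exp(2*y) + 4*exp(y))^2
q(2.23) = -0.01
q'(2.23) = 0.02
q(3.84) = -0.00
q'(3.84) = 0.00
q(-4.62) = -50.50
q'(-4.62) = 50.75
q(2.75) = -0.00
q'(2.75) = 0.01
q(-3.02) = -10.00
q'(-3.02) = 10.24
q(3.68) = -0.00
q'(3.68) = 0.00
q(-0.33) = -0.51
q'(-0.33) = 0.65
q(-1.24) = -1.51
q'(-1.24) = 1.70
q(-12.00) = -81377.15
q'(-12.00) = 81377.40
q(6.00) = 0.00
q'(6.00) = 0.00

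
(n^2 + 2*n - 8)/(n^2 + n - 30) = (n^2 + 2*n - 8)/(n^2 + n - 30)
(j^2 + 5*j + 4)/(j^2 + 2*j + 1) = (j + 4)/(j + 1)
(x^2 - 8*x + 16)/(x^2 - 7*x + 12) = (x - 4)/(x - 3)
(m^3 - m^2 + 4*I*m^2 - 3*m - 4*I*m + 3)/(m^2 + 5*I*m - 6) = (m^2 + m*(-1 + I) - I)/(m + 2*I)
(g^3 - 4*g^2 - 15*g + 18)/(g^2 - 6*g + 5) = (g^2 - 3*g - 18)/(g - 5)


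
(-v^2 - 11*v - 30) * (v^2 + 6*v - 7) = -v^4 - 17*v^3 - 89*v^2 - 103*v + 210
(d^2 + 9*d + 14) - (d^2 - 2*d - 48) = 11*d + 62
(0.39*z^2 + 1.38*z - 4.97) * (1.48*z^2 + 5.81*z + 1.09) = 0.5772*z^4 + 4.3083*z^3 + 1.0873*z^2 - 27.3715*z - 5.4173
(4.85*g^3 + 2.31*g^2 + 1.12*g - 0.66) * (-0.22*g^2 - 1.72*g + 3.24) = -1.067*g^5 - 8.8502*g^4 + 11.4944*g^3 + 5.7032*g^2 + 4.764*g - 2.1384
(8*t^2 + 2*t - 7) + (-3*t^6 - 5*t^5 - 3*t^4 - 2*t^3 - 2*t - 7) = -3*t^6 - 5*t^5 - 3*t^4 - 2*t^3 + 8*t^2 - 14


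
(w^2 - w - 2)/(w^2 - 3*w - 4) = (w - 2)/(w - 4)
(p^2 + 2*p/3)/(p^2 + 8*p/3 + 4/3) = p/(p + 2)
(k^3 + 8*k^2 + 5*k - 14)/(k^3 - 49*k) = (k^2 + k - 2)/(k*(k - 7))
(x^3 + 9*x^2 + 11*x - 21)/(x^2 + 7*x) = x + 2 - 3/x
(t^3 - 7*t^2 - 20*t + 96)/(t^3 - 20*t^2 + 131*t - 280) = (t^2 + t - 12)/(t^2 - 12*t + 35)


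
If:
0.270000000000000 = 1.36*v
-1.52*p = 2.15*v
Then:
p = -0.28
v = 0.20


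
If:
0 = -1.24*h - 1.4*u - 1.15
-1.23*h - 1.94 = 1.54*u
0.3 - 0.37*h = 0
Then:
No Solution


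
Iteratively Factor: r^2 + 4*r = (r + 4)*(r)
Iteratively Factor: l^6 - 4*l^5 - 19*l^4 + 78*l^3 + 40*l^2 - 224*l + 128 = (l + 2)*(l^5 - 6*l^4 - 7*l^3 + 92*l^2 - 144*l + 64) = (l - 4)*(l + 2)*(l^4 - 2*l^3 - 15*l^2 + 32*l - 16) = (l - 4)*(l - 1)*(l + 2)*(l^3 - l^2 - 16*l + 16) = (l - 4)*(l - 1)*(l + 2)*(l + 4)*(l^2 - 5*l + 4) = (l - 4)*(l - 1)^2*(l + 2)*(l + 4)*(l - 4)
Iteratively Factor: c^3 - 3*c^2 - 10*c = (c + 2)*(c^2 - 5*c) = c*(c + 2)*(c - 5)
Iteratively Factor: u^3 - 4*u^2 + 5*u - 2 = (u - 1)*(u^2 - 3*u + 2) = (u - 1)^2*(u - 2)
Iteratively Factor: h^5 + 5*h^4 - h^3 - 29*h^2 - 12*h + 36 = (h + 3)*(h^4 + 2*h^3 - 7*h^2 - 8*h + 12) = (h + 3)^2*(h^3 - h^2 - 4*h + 4) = (h - 2)*(h + 3)^2*(h^2 + h - 2) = (h - 2)*(h - 1)*(h + 3)^2*(h + 2)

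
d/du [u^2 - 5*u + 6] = 2*u - 5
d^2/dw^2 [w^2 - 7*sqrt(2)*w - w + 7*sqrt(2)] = 2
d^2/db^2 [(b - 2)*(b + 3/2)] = 2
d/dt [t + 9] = 1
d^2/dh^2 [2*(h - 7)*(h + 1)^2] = 12*h - 20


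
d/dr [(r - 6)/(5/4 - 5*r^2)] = 4*(4*r^2 - 48*r + 1)/(5*(16*r^4 - 8*r^2 + 1))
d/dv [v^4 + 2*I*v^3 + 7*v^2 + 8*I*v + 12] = 4*v^3 + 6*I*v^2 + 14*v + 8*I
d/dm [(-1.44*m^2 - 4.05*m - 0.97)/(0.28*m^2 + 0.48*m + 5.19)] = (0.4428*m^2 - 14.404*m - 20.5539)/(0.0784*m^4 + 0.2688*m^3 + 3.1368*m^2 + 4.9824*m + 26.9361)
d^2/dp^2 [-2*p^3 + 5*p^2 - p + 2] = 10 - 12*p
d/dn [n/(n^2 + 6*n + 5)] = (5 - n^2)/(n^4 + 12*n^3 + 46*n^2 + 60*n + 25)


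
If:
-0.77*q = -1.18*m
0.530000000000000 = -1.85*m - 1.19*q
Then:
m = -0.14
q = -0.22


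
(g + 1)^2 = g^2 + 2*g + 1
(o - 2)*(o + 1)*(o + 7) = o^3 + 6*o^2 - 9*o - 14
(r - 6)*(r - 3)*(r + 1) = r^3 - 8*r^2 + 9*r + 18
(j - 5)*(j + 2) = j^2 - 3*j - 10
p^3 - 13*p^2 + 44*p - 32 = (p - 8)*(p - 4)*(p - 1)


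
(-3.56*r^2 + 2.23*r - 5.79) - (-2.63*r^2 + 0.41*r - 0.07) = -0.93*r^2 + 1.82*r - 5.72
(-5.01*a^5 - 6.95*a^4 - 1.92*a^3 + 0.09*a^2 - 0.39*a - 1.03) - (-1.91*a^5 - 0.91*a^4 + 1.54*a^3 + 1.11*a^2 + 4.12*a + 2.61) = -3.1*a^5 - 6.04*a^4 - 3.46*a^3 - 1.02*a^2 - 4.51*a - 3.64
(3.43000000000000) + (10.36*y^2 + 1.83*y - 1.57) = 10.36*y^2 + 1.83*y + 1.86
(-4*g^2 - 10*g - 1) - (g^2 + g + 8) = -5*g^2 - 11*g - 9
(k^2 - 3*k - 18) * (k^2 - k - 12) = k^4 - 4*k^3 - 27*k^2 + 54*k + 216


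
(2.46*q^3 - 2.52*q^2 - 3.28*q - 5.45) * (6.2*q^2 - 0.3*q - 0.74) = 15.252*q^5 - 16.362*q^4 - 21.4004*q^3 - 30.9412*q^2 + 4.0622*q + 4.033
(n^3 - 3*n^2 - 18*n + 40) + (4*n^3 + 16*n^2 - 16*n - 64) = 5*n^3 + 13*n^2 - 34*n - 24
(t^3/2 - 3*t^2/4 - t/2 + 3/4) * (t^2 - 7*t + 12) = t^5/2 - 17*t^4/4 + 43*t^3/4 - 19*t^2/4 - 45*t/4 + 9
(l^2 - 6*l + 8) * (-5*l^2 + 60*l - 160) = -5*l^4 + 90*l^3 - 560*l^2 + 1440*l - 1280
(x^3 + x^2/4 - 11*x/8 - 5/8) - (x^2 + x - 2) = x^3 - 3*x^2/4 - 19*x/8 + 11/8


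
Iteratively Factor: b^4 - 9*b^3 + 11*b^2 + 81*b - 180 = (b + 3)*(b^3 - 12*b^2 + 47*b - 60) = (b - 3)*(b + 3)*(b^2 - 9*b + 20) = (b - 4)*(b - 3)*(b + 3)*(b - 5)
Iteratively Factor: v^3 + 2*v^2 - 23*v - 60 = (v + 4)*(v^2 - 2*v - 15) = (v + 3)*(v + 4)*(v - 5)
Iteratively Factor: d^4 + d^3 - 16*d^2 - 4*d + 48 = (d + 4)*(d^3 - 3*d^2 - 4*d + 12) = (d + 2)*(d + 4)*(d^2 - 5*d + 6) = (d - 3)*(d + 2)*(d + 4)*(d - 2)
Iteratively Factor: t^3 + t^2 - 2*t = (t)*(t^2 + t - 2) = t*(t + 2)*(t - 1)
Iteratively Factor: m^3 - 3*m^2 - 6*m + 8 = (m + 2)*(m^2 - 5*m + 4) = (m - 1)*(m + 2)*(m - 4)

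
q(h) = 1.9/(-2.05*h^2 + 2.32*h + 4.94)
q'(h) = 1.9*(4.1*h - 2.32)/(-2.05*h^2 + 2.32*h + 4.94)^2 = (7.79*h - 4.408)/(-2.05*h^2 + 2.32*h + 4.94)^2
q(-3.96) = -0.05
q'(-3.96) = -0.03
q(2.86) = -0.37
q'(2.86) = 0.66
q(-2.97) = -0.09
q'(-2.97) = -0.07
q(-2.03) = -0.23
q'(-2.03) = -0.30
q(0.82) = 0.35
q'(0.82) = 0.07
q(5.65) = -0.04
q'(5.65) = 0.02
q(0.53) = 0.34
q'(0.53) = -0.01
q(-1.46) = -0.67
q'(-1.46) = -1.99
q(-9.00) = -0.01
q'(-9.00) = -0.00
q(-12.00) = -0.01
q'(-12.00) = -0.00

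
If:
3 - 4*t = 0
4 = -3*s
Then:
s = -4/3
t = 3/4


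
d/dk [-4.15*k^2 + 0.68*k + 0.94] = 0.68 - 8.3*k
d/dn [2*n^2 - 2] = 4*n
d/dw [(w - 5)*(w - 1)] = 2*w - 6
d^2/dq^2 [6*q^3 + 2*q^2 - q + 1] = 36*q + 4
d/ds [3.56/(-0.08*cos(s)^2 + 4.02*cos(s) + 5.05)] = (14.3112 - 0.5696*cos(s))*sin(s)/(-0.08*cos(s)^2 + 4.02*cos(s) + 5.05)^2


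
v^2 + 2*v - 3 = (v - 1)*(v + 3)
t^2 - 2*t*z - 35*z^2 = (t - 7*z)*(t + 5*z)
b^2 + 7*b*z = b*(b + 7*z)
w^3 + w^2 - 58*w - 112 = (w - 8)*(w + 2)*(w + 7)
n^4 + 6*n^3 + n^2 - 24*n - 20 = (n - 2)*(n + 1)*(n + 2)*(n + 5)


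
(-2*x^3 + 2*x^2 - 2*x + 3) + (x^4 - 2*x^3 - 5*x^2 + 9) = x^4 - 4*x^3 - 3*x^2 - 2*x + 12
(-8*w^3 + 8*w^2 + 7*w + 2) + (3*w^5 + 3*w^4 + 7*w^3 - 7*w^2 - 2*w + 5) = 3*w^5 + 3*w^4 - w^3 + w^2 + 5*w + 7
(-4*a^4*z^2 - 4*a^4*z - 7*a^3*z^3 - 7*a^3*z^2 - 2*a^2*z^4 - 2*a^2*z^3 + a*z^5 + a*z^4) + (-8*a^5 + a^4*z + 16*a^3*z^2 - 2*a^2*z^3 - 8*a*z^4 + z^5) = -8*a^5 - 4*a^4*z^2 - 3*a^4*z - 7*a^3*z^3 + 9*a^3*z^2 - 2*a^2*z^4 - 4*a^2*z^3 + a*z^5 - 7*a*z^4 + z^5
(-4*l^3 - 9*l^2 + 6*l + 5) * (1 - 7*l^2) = 28*l^5 + 63*l^4 - 46*l^3 - 44*l^2 + 6*l + 5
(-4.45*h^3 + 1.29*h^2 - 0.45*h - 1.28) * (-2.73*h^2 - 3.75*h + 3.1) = 12.1485*h^5 + 13.1658*h^4 - 17.404*h^3 + 9.1809*h^2 + 3.405*h - 3.968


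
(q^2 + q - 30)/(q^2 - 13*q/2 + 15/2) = 2*(q + 6)/(2*q - 3)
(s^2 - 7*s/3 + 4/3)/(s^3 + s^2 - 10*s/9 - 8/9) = 3*(3*s - 4)/(9*s^2 + 18*s + 8)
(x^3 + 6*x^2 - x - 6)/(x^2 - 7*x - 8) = (x^2 + 5*x - 6)/(x - 8)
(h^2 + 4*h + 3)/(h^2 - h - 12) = (h + 1)/(h - 4)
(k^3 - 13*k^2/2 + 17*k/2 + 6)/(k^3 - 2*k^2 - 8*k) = (2*k^2 - 5*k - 3)/(2*k*(k + 2))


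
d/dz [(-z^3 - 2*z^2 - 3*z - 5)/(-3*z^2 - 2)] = (3*z^4 - 3*z^2 - 22*z + 6)/(9*z^4 + 12*z^2 + 4)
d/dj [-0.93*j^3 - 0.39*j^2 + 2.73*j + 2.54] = -2.79*j^2 - 0.78*j + 2.73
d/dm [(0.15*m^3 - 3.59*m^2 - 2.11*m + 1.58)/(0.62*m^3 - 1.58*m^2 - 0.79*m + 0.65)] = (1.9888*m^4 + 2.3794*m^3 - 3.144*m^2 + 0.325800000000001*m - 0.1233)/(0.3844*m^6 - 1.9592*m^5 + 1.5168*m^4 + 3.3024*m^3 - 1.4299*m^2 - 1.027*m + 0.4225)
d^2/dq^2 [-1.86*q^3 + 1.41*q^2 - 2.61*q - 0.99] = 2.82 - 11.16*q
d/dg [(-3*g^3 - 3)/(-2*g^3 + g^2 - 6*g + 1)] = 3*(3*g^2*(2*g^3 - g^2 + 6*g - 1) - 2*(g^3 + 1)*(3*g^2 - g + 3))/(2*g^3 - g^2 + 6*g - 1)^2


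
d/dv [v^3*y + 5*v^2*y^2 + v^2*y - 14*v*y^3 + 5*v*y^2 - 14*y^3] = y*(3*v^2 + 10*v*y + 2*v - 14*y^2 + 5*y)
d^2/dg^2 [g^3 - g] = 6*g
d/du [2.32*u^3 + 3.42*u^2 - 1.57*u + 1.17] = 6.96*u^2 + 6.84*u - 1.57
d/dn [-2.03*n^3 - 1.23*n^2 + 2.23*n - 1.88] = -6.09*n^2 - 2.46*n + 2.23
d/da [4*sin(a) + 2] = 4*cos(a)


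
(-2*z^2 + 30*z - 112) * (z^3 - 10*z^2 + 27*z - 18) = -2*z^5 + 50*z^4 - 466*z^3 + 1966*z^2 - 3564*z + 2016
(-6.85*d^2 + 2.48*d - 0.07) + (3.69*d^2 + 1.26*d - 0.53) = -3.16*d^2 + 3.74*d - 0.6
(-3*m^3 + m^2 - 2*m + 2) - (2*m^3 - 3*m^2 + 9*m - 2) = -5*m^3 + 4*m^2 - 11*m + 4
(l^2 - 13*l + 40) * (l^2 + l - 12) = l^4 - 12*l^3 + 15*l^2 + 196*l - 480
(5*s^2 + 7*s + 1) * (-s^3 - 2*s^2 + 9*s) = -5*s^5 - 17*s^4 + 30*s^3 + 61*s^2 + 9*s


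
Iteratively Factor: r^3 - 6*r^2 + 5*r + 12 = (r + 1)*(r^2 - 7*r + 12) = (r - 3)*(r + 1)*(r - 4)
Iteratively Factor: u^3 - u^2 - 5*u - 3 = (u - 3)*(u^2 + 2*u + 1) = (u - 3)*(u + 1)*(u + 1)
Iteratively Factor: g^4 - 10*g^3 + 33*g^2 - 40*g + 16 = (g - 1)*(g^3 - 9*g^2 + 24*g - 16) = (g - 1)^2*(g^2 - 8*g + 16) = (g - 4)*(g - 1)^2*(g - 4)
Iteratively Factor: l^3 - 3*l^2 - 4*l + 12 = (l - 2)*(l^2 - l - 6) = (l - 2)*(l + 2)*(l - 3)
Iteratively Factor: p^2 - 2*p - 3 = (p - 3)*(p + 1)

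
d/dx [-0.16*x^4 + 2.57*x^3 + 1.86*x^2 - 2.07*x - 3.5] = -0.64*x^3 + 7.71*x^2 + 3.72*x - 2.07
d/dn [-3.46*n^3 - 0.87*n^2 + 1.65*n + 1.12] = -10.38*n^2 - 1.74*n + 1.65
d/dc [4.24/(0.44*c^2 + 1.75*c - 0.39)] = (-3.7312*c - 7.42)/(0.44*c^2 + 1.75*c - 0.39)^2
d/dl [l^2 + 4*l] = 2*l + 4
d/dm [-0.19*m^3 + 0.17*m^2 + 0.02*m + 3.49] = -0.57*m^2 + 0.34*m + 0.02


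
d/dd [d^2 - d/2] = 2*d - 1/2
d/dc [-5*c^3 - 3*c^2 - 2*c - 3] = -15*c^2 - 6*c - 2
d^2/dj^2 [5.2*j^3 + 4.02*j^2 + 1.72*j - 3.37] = 31.2*j + 8.04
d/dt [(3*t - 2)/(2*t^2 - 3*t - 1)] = (-6*t^2 + 8*t - 9)/(4*t^4 - 12*t^3 + 5*t^2 + 6*t + 1)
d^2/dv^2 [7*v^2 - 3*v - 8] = 14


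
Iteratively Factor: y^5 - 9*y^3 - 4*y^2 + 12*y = (y - 1)*(y^4 + y^3 - 8*y^2 - 12*y) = (y - 1)*(y + 2)*(y^3 - y^2 - 6*y) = (y - 1)*(y + 2)^2*(y^2 - 3*y) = (y - 3)*(y - 1)*(y + 2)^2*(y)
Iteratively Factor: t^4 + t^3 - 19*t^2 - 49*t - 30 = (t + 3)*(t^3 - 2*t^2 - 13*t - 10) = (t + 2)*(t + 3)*(t^2 - 4*t - 5) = (t + 1)*(t + 2)*(t + 3)*(t - 5)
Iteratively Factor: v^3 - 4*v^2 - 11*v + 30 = (v - 2)*(v^2 - 2*v - 15) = (v - 2)*(v + 3)*(v - 5)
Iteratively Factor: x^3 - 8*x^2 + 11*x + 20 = (x + 1)*(x^2 - 9*x + 20) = (x - 5)*(x + 1)*(x - 4)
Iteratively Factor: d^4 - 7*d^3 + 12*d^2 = (d)*(d^3 - 7*d^2 + 12*d) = d*(d - 3)*(d^2 - 4*d) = d^2*(d - 3)*(d - 4)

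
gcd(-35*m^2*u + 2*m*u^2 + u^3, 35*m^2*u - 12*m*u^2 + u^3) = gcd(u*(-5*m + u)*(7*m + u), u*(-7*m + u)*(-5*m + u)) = -5*m*u + u^2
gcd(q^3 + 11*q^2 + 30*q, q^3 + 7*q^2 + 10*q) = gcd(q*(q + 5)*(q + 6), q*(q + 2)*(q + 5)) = q^2 + 5*q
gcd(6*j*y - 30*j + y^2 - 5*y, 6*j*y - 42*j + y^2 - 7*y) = 6*j + y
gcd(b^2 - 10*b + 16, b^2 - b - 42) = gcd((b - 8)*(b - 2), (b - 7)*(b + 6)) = 1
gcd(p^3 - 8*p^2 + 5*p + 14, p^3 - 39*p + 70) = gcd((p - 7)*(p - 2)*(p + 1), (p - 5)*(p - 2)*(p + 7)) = p - 2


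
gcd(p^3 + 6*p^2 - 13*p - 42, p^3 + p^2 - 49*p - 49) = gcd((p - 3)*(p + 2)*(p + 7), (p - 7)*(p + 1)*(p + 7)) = p + 7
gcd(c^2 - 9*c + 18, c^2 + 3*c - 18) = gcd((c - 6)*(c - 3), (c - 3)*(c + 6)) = c - 3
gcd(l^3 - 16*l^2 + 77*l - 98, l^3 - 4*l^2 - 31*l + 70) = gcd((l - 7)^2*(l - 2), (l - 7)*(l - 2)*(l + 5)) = l^2 - 9*l + 14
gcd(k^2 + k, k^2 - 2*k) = k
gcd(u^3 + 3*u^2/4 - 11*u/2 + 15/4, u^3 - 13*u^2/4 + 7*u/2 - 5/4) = u^2 - 9*u/4 + 5/4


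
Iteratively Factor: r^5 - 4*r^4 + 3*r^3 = (r)*(r^4 - 4*r^3 + 3*r^2) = r*(r - 1)*(r^3 - 3*r^2) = r^2*(r - 1)*(r^2 - 3*r) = r^2*(r - 3)*(r - 1)*(r)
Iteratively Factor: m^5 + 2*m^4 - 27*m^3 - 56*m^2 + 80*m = (m + 4)*(m^4 - 2*m^3 - 19*m^2 + 20*m) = (m - 5)*(m + 4)*(m^3 + 3*m^2 - 4*m) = (m - 5)*(m - 1)*(m + 4)*(m^2 + 4*m) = (m - 5)*(m - 1)*(m + 4)^2*(m)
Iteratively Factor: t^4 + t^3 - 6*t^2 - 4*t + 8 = (t + 2)*(t^3 - t^2 - 4*t + 4) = (t + 2)^2*(t^2 - 3*t + 2) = (t - 2)*(t + 2)^2*(t - 1)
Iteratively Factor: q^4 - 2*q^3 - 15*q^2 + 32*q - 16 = (q - 1)*(q^3 - q^2 - 16*q + 16) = (q - 1)*(q + 4)*(q^2 - 5*q + 4) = (q - 4)*(q - 1)*(q + 4)*(q - 1)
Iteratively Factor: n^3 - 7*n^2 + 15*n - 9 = (n - 1)*(n^2 - 6*n + 9) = (n - 3)*(n - 1)*(n - 3)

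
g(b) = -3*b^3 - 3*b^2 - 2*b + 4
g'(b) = -9*b^2 - 6*b - 2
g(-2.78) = 50.83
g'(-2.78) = -54.88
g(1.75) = -24.77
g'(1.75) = -40.06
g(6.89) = -1133.44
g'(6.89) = -470.59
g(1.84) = -28.53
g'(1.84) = -43.51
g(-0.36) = 4.47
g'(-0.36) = -1.01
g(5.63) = -637.71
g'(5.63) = -321.05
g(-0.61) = 4.78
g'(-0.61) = -1.69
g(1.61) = -19.52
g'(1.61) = -34.99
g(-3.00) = 64.00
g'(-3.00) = -65.00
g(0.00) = 4.00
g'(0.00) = -2.00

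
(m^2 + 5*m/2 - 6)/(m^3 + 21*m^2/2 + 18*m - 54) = (m + 4)/(m^2 + 12*m + 36)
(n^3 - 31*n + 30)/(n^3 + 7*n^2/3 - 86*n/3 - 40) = 3*(n - 1)/(3*n + 4)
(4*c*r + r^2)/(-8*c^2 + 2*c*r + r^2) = r/(-2*c + r)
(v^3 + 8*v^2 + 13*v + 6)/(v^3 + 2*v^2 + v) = (v + 6)/v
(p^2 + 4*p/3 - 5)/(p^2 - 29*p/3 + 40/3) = (p + 3)/(p - 8)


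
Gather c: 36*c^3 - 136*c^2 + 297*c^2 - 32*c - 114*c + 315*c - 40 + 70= 36*c^3 + 161*c^2 + 169*c + 30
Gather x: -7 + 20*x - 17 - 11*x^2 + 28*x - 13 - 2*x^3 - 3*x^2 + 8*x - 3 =-2*x^3 - 14*x^2 + 56*x - 40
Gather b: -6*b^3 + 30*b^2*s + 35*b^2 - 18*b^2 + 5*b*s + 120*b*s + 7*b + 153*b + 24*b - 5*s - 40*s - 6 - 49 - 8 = -6*b^3 + b^2*(30*s + 17) + b*(125*s + 184) - 45*s - 63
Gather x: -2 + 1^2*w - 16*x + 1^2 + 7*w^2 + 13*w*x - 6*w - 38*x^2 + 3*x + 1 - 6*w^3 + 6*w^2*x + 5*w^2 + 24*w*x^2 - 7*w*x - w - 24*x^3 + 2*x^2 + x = -6*w^3 + 12*w^2 - 6*w - 24*x^3 + x^2*(24*w - 36) + x*(6*w^2 + 6*w - 12)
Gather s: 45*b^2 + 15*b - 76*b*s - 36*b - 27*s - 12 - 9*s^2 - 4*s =45*b^2 - 21*b - 9*s^2 + s*(-76*b - 31) - 12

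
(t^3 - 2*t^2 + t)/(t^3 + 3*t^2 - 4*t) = (t - 1)/(t + 4)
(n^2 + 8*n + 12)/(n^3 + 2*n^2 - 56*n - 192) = (n + 2)/(n^2 - 4*n - 32)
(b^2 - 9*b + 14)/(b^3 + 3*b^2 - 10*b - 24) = (b^2 - 9*b + 14)/(b^3 + 3*b^2 - 10*b - 24)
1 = 1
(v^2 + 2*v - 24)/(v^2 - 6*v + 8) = (v + 6)/(v - 2)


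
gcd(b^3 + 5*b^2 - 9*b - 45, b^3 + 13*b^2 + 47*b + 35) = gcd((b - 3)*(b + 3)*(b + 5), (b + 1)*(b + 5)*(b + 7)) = b + 5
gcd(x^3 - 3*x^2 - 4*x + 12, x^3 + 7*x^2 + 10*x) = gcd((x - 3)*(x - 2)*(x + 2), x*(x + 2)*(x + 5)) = x + 2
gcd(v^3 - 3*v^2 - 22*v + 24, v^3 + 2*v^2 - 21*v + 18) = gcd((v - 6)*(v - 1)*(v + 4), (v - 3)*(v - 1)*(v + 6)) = v - 1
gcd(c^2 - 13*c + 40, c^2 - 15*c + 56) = c - 8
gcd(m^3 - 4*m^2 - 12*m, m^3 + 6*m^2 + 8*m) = m^2 + 2*m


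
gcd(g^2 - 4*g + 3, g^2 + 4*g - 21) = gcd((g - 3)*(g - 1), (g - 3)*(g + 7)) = g - 3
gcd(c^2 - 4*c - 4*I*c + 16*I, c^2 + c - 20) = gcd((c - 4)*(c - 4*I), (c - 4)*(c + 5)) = c - 4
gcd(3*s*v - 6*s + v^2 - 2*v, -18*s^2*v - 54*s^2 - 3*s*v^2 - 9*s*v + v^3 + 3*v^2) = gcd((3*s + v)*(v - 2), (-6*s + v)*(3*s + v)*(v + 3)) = 3*s + v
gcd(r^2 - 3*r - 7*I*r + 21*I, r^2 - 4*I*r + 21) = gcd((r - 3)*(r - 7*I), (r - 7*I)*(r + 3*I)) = r - 7*I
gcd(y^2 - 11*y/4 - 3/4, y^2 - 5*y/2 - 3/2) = y - 3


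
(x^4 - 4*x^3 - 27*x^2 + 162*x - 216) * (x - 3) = x^5 - 7*x^4 - 15*x^3 + 243*x^2 - 702*x + 648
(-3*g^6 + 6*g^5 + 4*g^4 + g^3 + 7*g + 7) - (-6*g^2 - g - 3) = -3*g^6 + 6*g^5 + 4*g^4 + g^3 + 6*g^2 + 8*g + 10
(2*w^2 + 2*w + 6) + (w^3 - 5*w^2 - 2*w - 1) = w^3 - 3*w^2 + 5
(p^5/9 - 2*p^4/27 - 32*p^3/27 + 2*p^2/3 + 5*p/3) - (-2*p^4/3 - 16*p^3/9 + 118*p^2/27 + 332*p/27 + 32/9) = p^5/9 + 16*p^4/27 + 16*p^3/27 - 100*p^2/27 - 287*p/27 - 32/9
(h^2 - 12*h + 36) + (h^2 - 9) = 2*h^2 - 12*h + 27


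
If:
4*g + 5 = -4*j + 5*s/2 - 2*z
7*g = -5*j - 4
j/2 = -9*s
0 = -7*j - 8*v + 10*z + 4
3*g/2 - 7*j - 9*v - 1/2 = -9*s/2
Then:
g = 128/303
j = -2108/1515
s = 1054/13635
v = 30971/27270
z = -6346/13635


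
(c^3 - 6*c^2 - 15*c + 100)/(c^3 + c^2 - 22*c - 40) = (c - 5)/(c + 2)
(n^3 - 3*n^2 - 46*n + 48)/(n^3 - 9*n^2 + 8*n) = (n + 6)/n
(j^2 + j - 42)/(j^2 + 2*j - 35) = (j - 6)/(j - 5)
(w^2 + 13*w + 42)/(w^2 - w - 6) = (w^2 + 13*w + 42)/(w^2 - w - 6)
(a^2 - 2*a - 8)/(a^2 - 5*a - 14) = (a - 4)/(a - 7)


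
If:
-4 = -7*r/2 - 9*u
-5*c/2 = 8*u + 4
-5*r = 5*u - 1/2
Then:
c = -1024/275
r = -31/55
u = 73/110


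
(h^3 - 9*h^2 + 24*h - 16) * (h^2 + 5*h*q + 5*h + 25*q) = h^5 + 5*h^4*q - 4*h^4 - 20*h^3*q - 21*h^3 - 105*h^2*q + 104*h^2 + 520*h*q - 80*h - 400*q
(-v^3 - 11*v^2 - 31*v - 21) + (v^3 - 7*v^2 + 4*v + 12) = -18*v^2 - 27*v - 9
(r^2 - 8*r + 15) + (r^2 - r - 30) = 2*r^2 - 9*r - 15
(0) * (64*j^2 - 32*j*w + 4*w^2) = 0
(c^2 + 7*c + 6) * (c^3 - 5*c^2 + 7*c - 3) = c^5 + 2*c^4 - 22*c^3 + 16*c^2 + 21*c - 18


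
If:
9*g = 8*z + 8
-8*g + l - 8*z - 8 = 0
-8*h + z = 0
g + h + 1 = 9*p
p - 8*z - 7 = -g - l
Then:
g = -632/5257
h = -746/5257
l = -10744/5257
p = 431/5257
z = -5968/5257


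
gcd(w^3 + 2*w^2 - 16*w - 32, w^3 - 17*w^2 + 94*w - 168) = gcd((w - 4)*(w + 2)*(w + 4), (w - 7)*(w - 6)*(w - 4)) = w - 4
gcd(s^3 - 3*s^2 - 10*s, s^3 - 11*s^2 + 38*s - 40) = s - 5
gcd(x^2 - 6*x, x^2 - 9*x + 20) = 1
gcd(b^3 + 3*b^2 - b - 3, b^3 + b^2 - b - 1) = b^2 - 1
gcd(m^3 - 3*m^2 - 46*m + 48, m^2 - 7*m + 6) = m - 1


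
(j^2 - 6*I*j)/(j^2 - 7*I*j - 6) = j/(j - I)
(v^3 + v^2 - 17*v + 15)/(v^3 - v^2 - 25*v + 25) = (v - 3)/(v - 5)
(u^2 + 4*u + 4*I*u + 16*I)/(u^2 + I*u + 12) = (u + 4)/(u - 3*I)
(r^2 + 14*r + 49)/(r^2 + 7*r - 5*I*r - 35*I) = (r + 7)/(r - 5*I)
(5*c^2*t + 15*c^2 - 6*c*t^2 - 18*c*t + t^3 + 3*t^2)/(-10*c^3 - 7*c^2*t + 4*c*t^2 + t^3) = (-5*c^2*t - 15*c^2 + 6*c*t^2 + 18*c*t - t^3 - 3*t^2)/(10*c^3 + 7*c^2*t - 4*c*t^2 - t^3)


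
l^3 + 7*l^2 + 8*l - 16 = (l - 1)*(l + 4)^2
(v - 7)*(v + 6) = v^2 - v - 42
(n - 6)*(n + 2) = n^2 - 4*n - 12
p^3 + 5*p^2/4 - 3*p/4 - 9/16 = (p - 3/4)*(p + 1/2)*(p + 3/2)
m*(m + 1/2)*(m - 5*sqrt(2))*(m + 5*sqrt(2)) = m^4 + m^3/2 - 50*m^2 - 25*m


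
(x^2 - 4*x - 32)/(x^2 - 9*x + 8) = (x + 4)/(x - 1)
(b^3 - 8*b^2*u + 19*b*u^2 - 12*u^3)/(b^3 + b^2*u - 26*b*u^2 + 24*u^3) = (b - 3*u)/(b + 6*u)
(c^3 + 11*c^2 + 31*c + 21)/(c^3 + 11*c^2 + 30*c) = (c^3 + 11*c^2 + 31*c + 21)/(c*(c^2 + 11*c + 30))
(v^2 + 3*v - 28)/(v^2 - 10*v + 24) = (v + 7)/(v - 6)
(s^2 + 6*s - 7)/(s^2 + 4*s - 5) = (s + 7)/(s + 5)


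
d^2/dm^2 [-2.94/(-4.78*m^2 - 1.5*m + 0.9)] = (-134.348592*m^2 - 42.1596*m + 2.94*(9.56*m + 1.5)*(19.12*m + 3.0) + 25.29576)/(4.78*m^2 + 1.5*m - 0.9)^3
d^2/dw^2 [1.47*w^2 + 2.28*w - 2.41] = 2.94000000000000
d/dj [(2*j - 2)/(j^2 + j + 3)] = 2*(j^2 + j - (j - 1)*(2*j + 1) + 3)/(j^2 + j + 3)^2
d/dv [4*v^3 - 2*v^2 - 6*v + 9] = 12*v^2 - 4*v - 6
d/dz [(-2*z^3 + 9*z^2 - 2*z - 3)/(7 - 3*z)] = (12*z^3 - 69*z^2 + 126*z - 23)/(9*z^2 - 42*z + 49)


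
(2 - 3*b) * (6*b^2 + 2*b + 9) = -18*b^3 + 6*b^2 - 23*b + 18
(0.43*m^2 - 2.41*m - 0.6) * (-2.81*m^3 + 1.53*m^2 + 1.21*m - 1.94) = -1.2083*m^5 + 7.43*m^4 - 1.481*m^3 - 4.6683*m^2 + 3.9494*m + 1.164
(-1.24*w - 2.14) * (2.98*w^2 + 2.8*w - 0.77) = -3.6952*w^3 - 9.8492*w^2 - 5.0372*w + 1.6478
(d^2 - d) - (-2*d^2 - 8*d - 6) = 3*d^2 + 7*d + 6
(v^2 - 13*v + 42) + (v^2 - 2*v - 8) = 2*v^2 - 15*v + 34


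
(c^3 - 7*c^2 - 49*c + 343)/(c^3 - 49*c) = (c - 7)/c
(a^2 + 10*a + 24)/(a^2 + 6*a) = (a + 4)/a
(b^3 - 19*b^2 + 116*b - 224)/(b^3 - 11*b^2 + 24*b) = (b^2 - 11*b + 28)/(b*(b - 3))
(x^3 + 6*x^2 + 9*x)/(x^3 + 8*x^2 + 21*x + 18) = x/(x + 2)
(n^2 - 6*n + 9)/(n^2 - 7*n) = (n^2 - 6*n + 9)/(n*(n - 7))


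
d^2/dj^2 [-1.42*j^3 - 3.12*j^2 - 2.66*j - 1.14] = -8.52*j - 6.24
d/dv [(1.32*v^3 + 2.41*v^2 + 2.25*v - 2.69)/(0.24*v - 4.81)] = (0.6336*v^3 - 18.4692*v^2 - 23.1842*v - 10.1769)/(0.0576*v^2 - 2.3088*v + 23.1361)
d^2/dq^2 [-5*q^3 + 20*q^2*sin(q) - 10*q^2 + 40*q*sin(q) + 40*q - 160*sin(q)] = -20*q^2*sin(q) - 40*q*sin(q) + 80*q*cos(q) - 30*q + 200*sin(q) + 80*cos(q) - 20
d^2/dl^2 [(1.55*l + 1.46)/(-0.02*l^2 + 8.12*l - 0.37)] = (-(0.04*l - 8.12)*(0.08*l - 16.24)*(1.55*l + 1.46) + (0.186*l - 25.1136)*(0.02*l^2 - 8.12*l + 0.37))/(0.02*l^2 - 8.12*l + 0.37)^3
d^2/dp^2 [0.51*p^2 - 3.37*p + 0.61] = 1.02000000000000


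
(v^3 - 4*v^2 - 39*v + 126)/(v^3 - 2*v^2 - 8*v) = (-v^3 + 4*v^2 + 39*v - 126)/(v*(-v^2 + 2*v + 8))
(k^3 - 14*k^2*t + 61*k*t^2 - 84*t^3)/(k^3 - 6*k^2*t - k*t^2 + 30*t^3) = (-k^2 + 11*k*t - 28*t^2)/(-k^2 + 3*k*t + 10*t^2)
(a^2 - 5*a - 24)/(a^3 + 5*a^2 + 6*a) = (a - 8)/(a*(a + 2))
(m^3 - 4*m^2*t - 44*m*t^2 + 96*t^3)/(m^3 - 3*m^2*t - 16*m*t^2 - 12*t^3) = (-m^3 + 4*m^2*t + 44*m*t^2 - 96*t^3)/(-m^3 + 3*m^2*t + 16*m*t^2 + 12*t^3)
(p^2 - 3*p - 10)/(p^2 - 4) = (p - 5)/(p - 2)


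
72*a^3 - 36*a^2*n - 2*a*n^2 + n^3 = (-6*a + n)*(-2*a + n)*(6*a + n)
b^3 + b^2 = b^2*(b + 1)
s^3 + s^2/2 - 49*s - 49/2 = (s - 7)*(s + 1/2)*(s + 7)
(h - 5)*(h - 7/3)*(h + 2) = h^3 - 16*h^2/3 - 3*h + 70/3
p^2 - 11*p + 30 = (p - 6)*(p - 5)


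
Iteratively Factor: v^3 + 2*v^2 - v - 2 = (v + 1)*(v^2 + v - 2) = (v - 1)*(v + 1)*(v + 2)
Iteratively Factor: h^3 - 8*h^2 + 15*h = (h - 5)*(h^2 - 3*h) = h*(h - 5)*(h - 3)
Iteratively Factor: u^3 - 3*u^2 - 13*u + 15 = (u + 3)*(u^2 - 6*u + 5) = (u - 1)*(u + 3)*(u - 5)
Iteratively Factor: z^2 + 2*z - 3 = (z - 1)*(z + 3)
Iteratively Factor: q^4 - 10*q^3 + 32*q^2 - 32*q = (q)*(q^3 - 10*q^2 + 32*q - 32) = q*(q - 2)*(q^2 - 8*q + 16) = q*(q - 4)*(q - 2)*(q - 4)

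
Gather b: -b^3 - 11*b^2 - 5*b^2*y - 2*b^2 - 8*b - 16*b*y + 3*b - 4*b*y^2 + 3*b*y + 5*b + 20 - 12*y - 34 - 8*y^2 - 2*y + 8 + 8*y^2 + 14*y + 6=-b^3 + b^2*(-5*y - 13) + b*(-4*y^2 - 13*y)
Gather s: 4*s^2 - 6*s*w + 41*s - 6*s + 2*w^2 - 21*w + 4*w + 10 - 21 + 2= 4*s^2 + s*(35 - 6*w) + 2*w^2 - 17*w - 9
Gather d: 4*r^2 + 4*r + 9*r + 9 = 4*r^2 + 13*r + 9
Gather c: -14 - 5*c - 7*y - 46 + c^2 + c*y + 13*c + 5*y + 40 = c^2 + c*(y + 8) - 2*y - 20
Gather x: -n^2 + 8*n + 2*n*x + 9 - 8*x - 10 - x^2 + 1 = -n^2 + 8*n - x^2 + x*(2*n - 8)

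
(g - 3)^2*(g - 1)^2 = g^4 - 8*g^3 + 22*g^2 - 24*g + 9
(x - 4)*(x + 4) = x^2 - 16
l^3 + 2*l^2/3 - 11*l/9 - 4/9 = (l - 1)*(l + 1/3)*(l + 4/3)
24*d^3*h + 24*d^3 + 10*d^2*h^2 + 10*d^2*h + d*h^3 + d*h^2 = (4*d + h)*(6*d + h)*(d*h + d)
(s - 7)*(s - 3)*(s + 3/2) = s^3 - 17*s^2/2 + 6*s + 63/2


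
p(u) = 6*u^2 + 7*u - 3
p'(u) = 12*u + 7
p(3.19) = 80.39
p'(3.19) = 45.28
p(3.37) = 88.73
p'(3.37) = 47.44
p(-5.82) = 159.49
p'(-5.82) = -62.84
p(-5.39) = 133.58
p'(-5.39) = -57.68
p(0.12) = -2.07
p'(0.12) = 8.44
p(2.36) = 46.94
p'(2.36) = 35.32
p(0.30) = -0.36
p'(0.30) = 10.60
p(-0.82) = -4.71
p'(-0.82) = -2.84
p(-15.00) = 1242.00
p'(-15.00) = -173.00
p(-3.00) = 30.00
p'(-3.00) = -29.00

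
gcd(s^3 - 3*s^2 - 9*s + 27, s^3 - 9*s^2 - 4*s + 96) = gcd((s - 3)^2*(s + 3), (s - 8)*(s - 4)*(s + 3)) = s + 3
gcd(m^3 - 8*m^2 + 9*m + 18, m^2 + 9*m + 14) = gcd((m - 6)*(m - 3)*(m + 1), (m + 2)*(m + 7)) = 1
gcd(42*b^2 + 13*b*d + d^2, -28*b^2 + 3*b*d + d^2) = 7*b + d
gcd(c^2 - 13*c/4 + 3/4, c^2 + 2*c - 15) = c - 3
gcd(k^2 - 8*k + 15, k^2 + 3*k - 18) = k - 3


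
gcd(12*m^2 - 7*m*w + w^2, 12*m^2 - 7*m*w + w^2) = 12*m^2 - 7*m*w + w^2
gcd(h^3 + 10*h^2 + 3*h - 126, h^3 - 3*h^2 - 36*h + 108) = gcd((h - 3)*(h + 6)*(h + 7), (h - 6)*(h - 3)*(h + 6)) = h^2 + 3*h - 18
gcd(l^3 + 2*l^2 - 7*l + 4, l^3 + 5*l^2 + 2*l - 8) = l^2 + 3*l - 4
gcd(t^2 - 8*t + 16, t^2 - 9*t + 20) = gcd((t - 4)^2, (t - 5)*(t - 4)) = t - 4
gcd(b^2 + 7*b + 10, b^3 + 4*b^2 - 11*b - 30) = b^2 + 7*b + 10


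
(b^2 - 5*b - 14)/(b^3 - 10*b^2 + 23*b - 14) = (b + 2)/(b^2 - 3*b + 2)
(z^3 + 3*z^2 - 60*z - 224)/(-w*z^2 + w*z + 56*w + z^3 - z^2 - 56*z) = (z + 4)/(-w + z)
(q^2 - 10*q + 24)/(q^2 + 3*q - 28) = (q - 6)/(q + 7)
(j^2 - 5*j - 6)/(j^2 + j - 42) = (j + 1)/(j + 7)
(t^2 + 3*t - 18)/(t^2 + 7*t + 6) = (t - 3)/(t + 1)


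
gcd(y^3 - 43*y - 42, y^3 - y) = y + 1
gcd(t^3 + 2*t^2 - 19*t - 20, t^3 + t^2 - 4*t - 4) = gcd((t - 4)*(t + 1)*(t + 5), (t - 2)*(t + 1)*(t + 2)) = t + 1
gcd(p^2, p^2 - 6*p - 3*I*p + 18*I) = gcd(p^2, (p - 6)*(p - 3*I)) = 1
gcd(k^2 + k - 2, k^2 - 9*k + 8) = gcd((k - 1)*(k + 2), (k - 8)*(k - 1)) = k - 1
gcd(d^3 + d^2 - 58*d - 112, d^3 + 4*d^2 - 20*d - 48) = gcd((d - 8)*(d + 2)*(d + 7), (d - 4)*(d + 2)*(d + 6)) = d + 2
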